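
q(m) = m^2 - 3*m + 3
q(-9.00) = 111.00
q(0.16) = 2.55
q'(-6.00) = -15.00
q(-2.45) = 16.35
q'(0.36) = -2.28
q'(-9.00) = -21.00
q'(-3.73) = -10.46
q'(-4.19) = -11.38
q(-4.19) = 33.13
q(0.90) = 1.11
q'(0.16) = -2.68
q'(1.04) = -0.92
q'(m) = 2*m - 3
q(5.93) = 20.37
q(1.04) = 0.96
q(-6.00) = 57.00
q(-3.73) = 28.10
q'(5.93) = 8.86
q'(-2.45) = -7.90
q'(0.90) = -1.20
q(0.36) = 2.05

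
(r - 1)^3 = r^3 - 3*r^2 + 3*r - 1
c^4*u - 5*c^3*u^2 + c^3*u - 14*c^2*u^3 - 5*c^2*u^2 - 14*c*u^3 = c*(c - 7*u)*(c + 2*u)*(c*u + u)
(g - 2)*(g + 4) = g^2 + 2*g - 8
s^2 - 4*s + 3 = (s - 3)*(s - 1)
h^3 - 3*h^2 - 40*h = h*(h - 8)*(h + 5)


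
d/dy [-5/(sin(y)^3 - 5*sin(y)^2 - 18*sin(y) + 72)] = 5*(3*sin(y)^2 - 10*sin(y) - 18)*cos(y)/(sin(y)^3 - 5*sin(y)^2 - 18*sin(y) + 72)^2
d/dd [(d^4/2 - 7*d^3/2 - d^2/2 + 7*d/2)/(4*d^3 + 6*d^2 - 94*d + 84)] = (d^4 + 5*d^3 - 71*d^2 + 252*d + 147)/(2*(4*d^4 + 20*d^3 - 143*d^2 - 420*d + 1764))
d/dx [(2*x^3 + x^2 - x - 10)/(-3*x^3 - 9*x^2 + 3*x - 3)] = (-5*x^4 + 2*x^3 - 38*x^2 - 62*x + 11)/(3*(x^6 + 6*x^5 + 7*x^4 - 4*x^3 + 7*x^2 - 2*x + 1))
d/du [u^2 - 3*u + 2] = 2*u - 3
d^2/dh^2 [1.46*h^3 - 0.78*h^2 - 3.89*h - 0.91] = 8.76*h - 1.56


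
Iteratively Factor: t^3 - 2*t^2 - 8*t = (t)*(t^2 - 2*t - 8) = t*(t + 2)*(t - 4)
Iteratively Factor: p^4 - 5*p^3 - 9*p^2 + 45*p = (p - 3)*(p^3 - 2*p^2 - 15*p) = (p - 3)*(p + 3)*(p^2 - 5*p) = p*(p - 3)*(p + 3)*(p - 5)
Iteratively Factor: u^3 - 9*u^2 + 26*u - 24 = (u - 2)*(u^2 - 7*u + 12) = (u - 4)*(u - 2)*(u - 3)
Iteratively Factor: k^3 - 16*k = (k)*(k^2 - 16) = k*(k - 4)*(k + 4)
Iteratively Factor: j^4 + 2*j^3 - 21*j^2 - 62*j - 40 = (j + 4)*(j^3 - 2*j^2 - 13*j - 10) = (j - 5)*(j + 4)*(j^2 + 3*j + 2) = (j - 5)*(j + 1)*(j + 4)*(j + 2)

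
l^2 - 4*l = l*(l - 4)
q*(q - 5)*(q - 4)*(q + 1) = q^4 - 8*q^3 + 11*q^2 + 20*q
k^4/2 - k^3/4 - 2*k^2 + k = k*(k/2 + 1)*(k - 2)*(k - 1/2)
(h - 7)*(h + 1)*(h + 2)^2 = h^4 - 2*h^3 - 27*h^2 - 52*h - 28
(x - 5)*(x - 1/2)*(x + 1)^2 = x^4 - 7*x^3/2 - 15*x^2/2 - x/2 + 5/2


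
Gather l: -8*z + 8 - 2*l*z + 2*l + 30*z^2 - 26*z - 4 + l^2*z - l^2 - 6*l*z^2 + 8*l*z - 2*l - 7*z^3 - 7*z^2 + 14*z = l^2*(z - 1) + l*(-6*z^2 + 6*z) - 7*z^3 + 23*z^2 - 20*z + 4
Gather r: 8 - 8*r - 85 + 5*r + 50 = -3*r - 27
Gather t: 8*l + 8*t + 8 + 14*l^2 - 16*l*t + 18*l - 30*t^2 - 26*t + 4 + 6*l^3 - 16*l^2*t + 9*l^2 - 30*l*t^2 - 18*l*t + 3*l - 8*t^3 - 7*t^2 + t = 6*l^3 + 23*l^2 + 29*l - 8*t^3 + t^2*(-30*l - 37) + t*(-16*l^2 - 34*l - 17) + 12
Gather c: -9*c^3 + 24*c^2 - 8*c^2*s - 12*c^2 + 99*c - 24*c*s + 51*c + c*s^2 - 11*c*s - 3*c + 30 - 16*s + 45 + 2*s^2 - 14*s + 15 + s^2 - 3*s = -9*c^3 + c^2*(12 - 8*s) + c*(s^2 - 35*s + 147) + 3*s^2 - 33*s + 90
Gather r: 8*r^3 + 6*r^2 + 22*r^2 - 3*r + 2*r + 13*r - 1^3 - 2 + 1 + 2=8*r^3 + 28*r^2 + 12*r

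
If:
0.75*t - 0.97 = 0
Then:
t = 1.29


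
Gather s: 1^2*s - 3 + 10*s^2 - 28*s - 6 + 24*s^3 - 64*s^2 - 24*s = 24*s^3 - 54*s^2 - 51*s - 9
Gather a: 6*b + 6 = 6*b + 6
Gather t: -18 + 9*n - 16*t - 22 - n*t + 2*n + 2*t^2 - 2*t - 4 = 11*n + 2*t^2 + t*(-n - 18) - 44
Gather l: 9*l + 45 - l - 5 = 8*l + 40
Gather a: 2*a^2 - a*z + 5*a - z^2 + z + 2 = 2*a^2 + a*(5 - z) - z^2 + z + 2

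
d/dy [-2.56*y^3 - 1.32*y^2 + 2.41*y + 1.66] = -7.68*y^2 - 2.64*y + 2.41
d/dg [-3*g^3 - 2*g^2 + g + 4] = -9*g^2 - 4*g + 1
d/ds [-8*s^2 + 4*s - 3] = 4 - 16*s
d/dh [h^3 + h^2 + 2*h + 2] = 3*h^2 + 2*h + 2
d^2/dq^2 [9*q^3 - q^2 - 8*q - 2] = 54*q - 2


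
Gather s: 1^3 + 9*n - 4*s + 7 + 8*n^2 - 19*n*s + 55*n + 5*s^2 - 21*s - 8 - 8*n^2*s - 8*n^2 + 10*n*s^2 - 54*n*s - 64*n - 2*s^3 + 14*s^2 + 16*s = -2*s^3 + s^2*(10*n + 19) + s*(-8*n^2 - 73*n - 9)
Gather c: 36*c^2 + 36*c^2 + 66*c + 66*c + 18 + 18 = 72*c^2 + 132*c + 36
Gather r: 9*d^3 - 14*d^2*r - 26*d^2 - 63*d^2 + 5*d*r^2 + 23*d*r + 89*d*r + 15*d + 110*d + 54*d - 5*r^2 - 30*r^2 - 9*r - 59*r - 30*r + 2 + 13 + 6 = 9*d^3 - 89*d^2 + 179*d + r^2*(5*d - 35) + r*(-14*d^2 + 112*d - 98) + 21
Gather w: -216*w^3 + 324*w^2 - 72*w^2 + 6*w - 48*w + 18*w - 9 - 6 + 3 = -216*w^3 + 252*w^2 - 24*w - 12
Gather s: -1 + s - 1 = s - 2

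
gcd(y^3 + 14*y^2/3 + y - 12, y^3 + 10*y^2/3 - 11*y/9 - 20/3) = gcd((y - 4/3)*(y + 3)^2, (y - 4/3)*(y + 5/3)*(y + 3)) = y^2 + 5*y/3 - 4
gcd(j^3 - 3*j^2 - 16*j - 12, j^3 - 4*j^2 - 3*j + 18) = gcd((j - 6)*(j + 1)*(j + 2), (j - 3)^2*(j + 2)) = j + 2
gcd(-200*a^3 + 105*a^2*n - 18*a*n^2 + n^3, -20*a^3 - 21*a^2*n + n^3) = 5*a - n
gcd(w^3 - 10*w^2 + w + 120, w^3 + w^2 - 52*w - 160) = w - 8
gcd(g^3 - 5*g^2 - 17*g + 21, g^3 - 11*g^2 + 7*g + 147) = g^2 - 4*g - 21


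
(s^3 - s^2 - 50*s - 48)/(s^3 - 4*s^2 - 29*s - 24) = (s + 6)/(s + 3)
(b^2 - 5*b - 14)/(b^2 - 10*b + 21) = (b + 2)/(b - 3)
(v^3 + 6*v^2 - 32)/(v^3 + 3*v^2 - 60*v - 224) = (v^2 + 2*v - 8)/(v^2 - v - 56)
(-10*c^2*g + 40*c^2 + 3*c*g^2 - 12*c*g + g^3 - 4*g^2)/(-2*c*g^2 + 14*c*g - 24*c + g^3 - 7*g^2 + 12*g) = (5*c + g)/(g - 3)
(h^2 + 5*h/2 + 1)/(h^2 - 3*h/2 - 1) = (h + 2)/(h - 2)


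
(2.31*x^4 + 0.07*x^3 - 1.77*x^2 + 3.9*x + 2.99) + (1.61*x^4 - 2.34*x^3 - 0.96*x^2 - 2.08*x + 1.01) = 3.92*x^4 - 2.27*x^3 - 2.73*x^2 + 1.82*x + 4.0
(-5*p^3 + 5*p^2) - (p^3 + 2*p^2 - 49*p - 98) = -6*p^3 + 3*p^2 + 49*p + 98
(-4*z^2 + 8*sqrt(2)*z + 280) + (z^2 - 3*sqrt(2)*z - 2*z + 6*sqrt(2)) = -3*z^2 - 2*z + 5*sqrt(2)*z + 6*sqrt(2) + 280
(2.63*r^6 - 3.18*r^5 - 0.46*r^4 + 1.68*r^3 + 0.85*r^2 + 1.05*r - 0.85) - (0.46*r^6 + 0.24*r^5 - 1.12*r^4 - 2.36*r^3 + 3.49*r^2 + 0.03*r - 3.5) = 2.17*r^6 - 3.42*r^5 + 0.66*r^4 + 4.04*r^3 - 2.64*r^2 + 1.02*r + 2.65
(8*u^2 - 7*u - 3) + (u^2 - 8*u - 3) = 9*u^2 - 15*u - 6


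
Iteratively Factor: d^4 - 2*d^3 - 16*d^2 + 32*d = (d)*(d^3 - 2*d^2 - 16*d + 32) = d*(d + 4)*(d^2 - 6*d + 8) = d*(d - 4)*(d + 4)*(d - 2)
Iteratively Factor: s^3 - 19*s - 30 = (s + 3)*(s^2 - 3*s - 10) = (s - 5)*(s + 3)*(s + 2)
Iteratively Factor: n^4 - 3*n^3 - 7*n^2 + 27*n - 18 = (n - 3)*(n^3 - 7*n + 6) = (n - 3)*(n - 1)*(n^2 + n - 6) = (n - 3)*(n - 2)*(n - 1)*(n + 3)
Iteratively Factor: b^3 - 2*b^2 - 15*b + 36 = (b - 3)*(b^2 + b - 12) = (b - 3)^2*(b + 4)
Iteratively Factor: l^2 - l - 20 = (l + 4)*(l - 5)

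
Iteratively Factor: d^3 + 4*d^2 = (d)*(d^2 + 4*d) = d*(d + 4)*(d)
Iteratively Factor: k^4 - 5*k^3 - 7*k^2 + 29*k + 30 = (k + 1)*(k^3 - 6*k^2 - k + 30) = (k - 5)*(k + 1)*(k^2 - k - 6) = (k - 5)*(k + 1)*(k + 2)*(k - 3)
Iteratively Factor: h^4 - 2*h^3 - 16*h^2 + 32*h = (h - 4)*(h^3 + 2*h^2 - 8*h) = (h - 4)*(h + 4)*(h^2 - 2*h) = (h - 4)*(h - 2)*(h + 4)*(h)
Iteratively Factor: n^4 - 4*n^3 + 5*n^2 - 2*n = (n)*(n^3 - 4*n^2 + 5*n - 2) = n*(n - 2)*(n^2 - 2*n + 1) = n*(n - 2)*(n - 1)*(n - 1)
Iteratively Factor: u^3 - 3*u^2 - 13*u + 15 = (u - 1)*(u^2 - 2*u - 15) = (u - 1)*(u + 3)*(u - 5)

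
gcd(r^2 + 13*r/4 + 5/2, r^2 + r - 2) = r + 2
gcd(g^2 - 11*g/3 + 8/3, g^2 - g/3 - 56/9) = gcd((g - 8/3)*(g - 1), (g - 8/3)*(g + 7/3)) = g - 8/3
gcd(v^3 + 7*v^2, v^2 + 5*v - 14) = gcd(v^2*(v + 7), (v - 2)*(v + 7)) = v + 7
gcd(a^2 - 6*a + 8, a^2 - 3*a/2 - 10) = a - 4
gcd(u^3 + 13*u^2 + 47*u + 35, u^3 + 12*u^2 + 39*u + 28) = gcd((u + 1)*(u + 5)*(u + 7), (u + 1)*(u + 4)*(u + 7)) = u^2 + 8*u + 7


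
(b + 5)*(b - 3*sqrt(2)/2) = b^2 - 3*sqrt(2)*b/2 + 5*b - 15*sqrt(2)/2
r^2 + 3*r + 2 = (r + 1)*(r + 2)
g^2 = g^2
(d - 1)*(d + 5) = d^2 + 4*d - 5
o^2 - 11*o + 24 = (o - 8)*(o - 3)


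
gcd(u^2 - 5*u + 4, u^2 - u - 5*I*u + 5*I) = u - 1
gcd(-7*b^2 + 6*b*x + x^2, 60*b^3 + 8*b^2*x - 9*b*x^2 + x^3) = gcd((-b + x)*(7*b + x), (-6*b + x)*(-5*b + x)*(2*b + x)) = 1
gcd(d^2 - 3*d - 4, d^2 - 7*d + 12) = d - 4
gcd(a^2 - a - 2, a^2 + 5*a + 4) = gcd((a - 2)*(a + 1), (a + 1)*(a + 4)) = a + 1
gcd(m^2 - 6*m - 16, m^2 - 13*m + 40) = m - 8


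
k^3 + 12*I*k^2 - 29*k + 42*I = (k - I)*(k + 6*I)*(k + 7*I)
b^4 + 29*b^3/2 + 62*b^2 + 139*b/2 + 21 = (b + 1/2)*(b + 1)*(b + 6)*(b + 7)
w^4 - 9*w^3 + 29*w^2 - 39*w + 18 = (w - 3)^2*(w - 2)*(w - 1)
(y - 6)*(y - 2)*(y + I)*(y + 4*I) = y^4 - 8*y^3 + 5*I*y^3 + 8*y^2 - 40*I*y^2 + 32*y + 60*I*y - 48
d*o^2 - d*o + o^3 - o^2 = o*(d + o)*(o - 1)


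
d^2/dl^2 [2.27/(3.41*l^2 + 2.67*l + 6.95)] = (-52.791574*l^2 - 41.335338*l + 2.27*(6.82*l + 2.67)*(13.64*l + 5.34) - 107.59573)/(3.41*l^2 + 2.67*l + 6.95)^3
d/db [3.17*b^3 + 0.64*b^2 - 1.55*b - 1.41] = 9.51*b^2 + 1.28*b - 1.55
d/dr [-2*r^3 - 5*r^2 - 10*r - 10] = -6*r^2 - 10*r - 10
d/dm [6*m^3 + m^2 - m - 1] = 18*m^2 + 2*m - 1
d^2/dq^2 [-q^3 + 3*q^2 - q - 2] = 6 - 6*q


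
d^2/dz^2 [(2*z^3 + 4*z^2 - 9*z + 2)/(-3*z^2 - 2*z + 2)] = 34*z*(5*z^2 - 6*z + 6)/(27*z^6 + 54*z^5 - 18*z^4 - 64*z^3 + 12*z^2 + 24*z - 8)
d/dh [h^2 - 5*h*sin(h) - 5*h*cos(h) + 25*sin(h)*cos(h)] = -5*sqrt(2)*h*cos(h + pi/4) + 2*h - 5*sqrt(2)*sin(h + pi/4) + 25*cos(2*h)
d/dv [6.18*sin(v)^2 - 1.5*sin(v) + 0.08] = (12.36*sin(v) - 1.5)*cos(v)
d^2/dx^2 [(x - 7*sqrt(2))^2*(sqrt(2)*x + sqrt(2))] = 6*sqrt(2)*x - 56 + 2*sqrt(2)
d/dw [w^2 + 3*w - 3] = 2*w + 3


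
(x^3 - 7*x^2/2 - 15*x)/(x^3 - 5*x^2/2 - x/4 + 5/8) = 4*x*(2*x^2 - 7*x - 30)/(8*x^3 - 20*x^2 - 2*x + 5)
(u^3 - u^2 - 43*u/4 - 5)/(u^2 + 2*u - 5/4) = (2*u^2 - 7*u - 4)/(2*u - 1)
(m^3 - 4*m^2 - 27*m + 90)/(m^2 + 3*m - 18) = (m^2 - m - 30)/(m + 6)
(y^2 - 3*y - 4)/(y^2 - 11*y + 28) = (y + 1)/(y - 7)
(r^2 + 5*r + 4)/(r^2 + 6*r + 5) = (r + 4)/(r + 5)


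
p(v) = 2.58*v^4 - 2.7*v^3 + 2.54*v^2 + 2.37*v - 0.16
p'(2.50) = 125.70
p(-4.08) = 930.75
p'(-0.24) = 0.54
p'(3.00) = 223.35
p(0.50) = 1.48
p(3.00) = 165.89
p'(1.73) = 40.35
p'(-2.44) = -208.17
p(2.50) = 80.23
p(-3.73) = 665.86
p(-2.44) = 139.85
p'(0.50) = 4.18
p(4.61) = 965.48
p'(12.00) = 16729.89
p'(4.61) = 864.72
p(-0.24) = -0.54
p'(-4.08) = -854.10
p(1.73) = 20.67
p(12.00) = 49227.32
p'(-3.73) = -664.83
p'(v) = 10.32*v^3 - 8.1*v^2 + 5.08*v + 2.37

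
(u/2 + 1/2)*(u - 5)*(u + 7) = u^3/2 + 3*u^2/2 - 33*u/2 - 35/2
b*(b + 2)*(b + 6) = b^3 + 8*b^2 + 12*b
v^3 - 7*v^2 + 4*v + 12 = (v - 6)*(v - 2)*(v + 1)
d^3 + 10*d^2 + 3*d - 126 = (d - 3)*(d + 6)*(d + 7)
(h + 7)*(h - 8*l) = h^2 - 8*h*l + 7*h - 56*l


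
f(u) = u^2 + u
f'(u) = 2*u + 1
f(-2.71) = 4.63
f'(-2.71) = -4.42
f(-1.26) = 0.33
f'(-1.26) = -1.52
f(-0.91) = -0.08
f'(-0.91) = -0.82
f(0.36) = 0.49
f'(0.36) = 1.72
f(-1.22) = 0.27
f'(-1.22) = -1.44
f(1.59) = 4.12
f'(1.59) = 4.18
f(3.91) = 19.20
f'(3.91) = 8.82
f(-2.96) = 5.80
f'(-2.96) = -4.92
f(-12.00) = 132.00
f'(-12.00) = -23.00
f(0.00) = 0.00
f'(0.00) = 1.00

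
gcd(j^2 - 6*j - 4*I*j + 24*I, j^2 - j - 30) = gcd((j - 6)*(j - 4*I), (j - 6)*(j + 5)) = j - 6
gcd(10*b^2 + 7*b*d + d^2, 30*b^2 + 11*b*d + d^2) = 5*b + d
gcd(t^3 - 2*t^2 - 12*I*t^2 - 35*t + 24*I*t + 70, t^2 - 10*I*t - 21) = t - 7*I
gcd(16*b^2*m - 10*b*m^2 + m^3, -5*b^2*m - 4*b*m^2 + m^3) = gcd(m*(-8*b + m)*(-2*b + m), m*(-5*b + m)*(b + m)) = m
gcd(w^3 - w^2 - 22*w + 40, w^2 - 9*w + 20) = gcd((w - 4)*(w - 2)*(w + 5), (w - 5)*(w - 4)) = w - 4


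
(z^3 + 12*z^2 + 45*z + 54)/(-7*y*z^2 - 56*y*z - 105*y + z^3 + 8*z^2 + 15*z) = (-z^2 - 9*z - 18)/(7*y*z + 35*y - z^2 - 5*z)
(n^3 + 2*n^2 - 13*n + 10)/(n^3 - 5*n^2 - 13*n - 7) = (-n^3 - 2*n^2 + 13*n - 10)/(-n^3 + 5*n^2 + 13*n + 7)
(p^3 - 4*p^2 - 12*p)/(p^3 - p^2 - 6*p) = (p - 6)/(p - 3)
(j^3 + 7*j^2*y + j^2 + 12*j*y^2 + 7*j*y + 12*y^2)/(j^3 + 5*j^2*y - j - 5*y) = (j^2 + 7*j*y + 12*y^2)/(j^2 + 5*j*y - j - 5*y)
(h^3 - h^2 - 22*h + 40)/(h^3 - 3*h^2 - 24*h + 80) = (h - 2)/(h - 4)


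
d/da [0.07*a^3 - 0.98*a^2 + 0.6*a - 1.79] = 0.21*a^2 - 1.96*a + 0.6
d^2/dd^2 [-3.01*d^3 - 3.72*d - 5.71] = -18.06*d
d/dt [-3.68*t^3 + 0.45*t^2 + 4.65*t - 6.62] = -11.04*t^2 + 0.9*t + 4.65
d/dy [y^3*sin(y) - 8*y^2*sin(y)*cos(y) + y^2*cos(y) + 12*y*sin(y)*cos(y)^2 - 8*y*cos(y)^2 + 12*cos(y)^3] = y^3*cos(y) + 2*y^2*sin(y) - 16*y^2*cos(y)^2 + 8*y^2 + 36*y*cos(y)^3 - 22*y*cos(y) - 24*sin(y)*cos(y)^2 - 8*cos(y)^2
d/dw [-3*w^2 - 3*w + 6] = -6*w - 3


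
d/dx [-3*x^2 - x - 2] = -6*x - 1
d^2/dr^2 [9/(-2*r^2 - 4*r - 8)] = 9*(r^2 + 2*r - 4*(r + 1)^2 + 4)/(r^2 + 2*r + 4)^3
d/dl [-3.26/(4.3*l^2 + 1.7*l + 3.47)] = (28.036*l + 5.542)/(4.3*l^2 + 1.7*l + 3.47)^2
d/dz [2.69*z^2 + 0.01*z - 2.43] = 5.38*z + 0.01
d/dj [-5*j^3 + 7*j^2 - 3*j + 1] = -15*j^2 + 14*j - 3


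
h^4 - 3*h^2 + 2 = (h - 1)*(h + 1)*(h - sqrt(2))*(h + sqrt(2))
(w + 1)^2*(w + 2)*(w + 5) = w^4 + 9*w^3 + 25*w^2 + 27*w + 10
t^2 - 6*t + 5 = (t - 5)*(t - 1)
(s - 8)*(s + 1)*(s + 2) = s^3 - 5*s^2 - 22*s - 16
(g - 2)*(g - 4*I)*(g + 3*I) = g^3 - 2*g^2 - I*g^2 + 12*g + 2*I*g - 24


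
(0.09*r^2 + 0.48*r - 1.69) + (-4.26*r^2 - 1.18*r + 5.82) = -4.17*r^2 - 0.7*r + 4.13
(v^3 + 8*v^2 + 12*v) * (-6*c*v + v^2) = -6*c*v^4 - 48*c*v^3 - 72*c*v^2 + v^5 + 8*v^4 + 12*v^3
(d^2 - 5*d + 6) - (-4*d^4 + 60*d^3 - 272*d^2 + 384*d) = 4*d^4 - 60*d^3 + 273*d^2 - 389*d + 6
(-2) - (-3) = 1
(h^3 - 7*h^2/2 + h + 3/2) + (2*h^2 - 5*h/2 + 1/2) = h^3 - 3*h^2/2 - 3*h/2 + 2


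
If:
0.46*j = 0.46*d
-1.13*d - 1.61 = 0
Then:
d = -1.42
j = -1.42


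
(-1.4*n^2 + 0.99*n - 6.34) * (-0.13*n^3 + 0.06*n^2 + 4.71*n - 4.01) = 0.182*n^5 - 0.2127*n^4 - 5.7104*n^3 + 9.8965*n^2 - 33.8313*n + 25.4234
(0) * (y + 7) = 0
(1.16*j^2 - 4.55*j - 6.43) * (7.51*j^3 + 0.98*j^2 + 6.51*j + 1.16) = 8.7116*j^5 - 33.0337*j^4 - 45.1967*j^3 - 34.5763*j^2 - 47.1373*j - 7.4588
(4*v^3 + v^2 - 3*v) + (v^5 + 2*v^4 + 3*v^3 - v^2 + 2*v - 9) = v^5 + 2*v^4 + 7*v^3 - v - 9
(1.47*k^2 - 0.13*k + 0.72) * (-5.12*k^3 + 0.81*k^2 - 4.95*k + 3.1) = -7.5264*k^5 + 1.8563*k^4 - 11.0682*k^3 + 5.7837*k^2 - 3.967*k + 2.232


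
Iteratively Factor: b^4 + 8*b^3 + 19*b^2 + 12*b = (b + 3)*(b^3 + 5*b^2 + 4*b) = b*(b + 3)*(b^2 + 5*b + 4) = b*(b + 3)*(b + 4)*(b + 1)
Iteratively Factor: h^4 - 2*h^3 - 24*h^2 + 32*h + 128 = (h + 4)*(h^3 - 6*h^2 + 32) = (h + 2)*(h + 4)*(h^2 - 8*h + 16) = (h - 4)*(h + 2)*(h + 4)*(h - 4)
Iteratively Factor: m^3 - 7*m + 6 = (m + 3)*(m^2 - 3*m + 2) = (m - 1)*(m + 3)*(m - 2)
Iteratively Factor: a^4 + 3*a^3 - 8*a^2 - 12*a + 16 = (a + 4)*(a^3 - a^2 - 4*a + 4) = (a - 1)*(a + 4)*(a^2 - 4) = (a - 1)*(a + 2)*(a + 4)*(a - 2)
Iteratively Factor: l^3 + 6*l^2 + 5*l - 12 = (l + 4)*(l^2 + 2*l - 3) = (l + 3)*(l + 4)*(l - 1)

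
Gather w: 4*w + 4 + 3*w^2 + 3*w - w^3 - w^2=-w^3 + 2*w^2 + 7*w + 4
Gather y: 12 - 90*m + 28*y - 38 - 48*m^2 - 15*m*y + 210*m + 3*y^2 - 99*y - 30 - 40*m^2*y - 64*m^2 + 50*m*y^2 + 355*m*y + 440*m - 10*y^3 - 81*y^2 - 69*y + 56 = -112*m^2 + 560*m - 10*y^3 + y^2*(50*m - 78) + y*(-40*m^2 + 340*m - 140)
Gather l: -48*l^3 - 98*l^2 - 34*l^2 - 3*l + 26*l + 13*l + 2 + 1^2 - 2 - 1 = -48*l^3 - 132*l^2 + 36*l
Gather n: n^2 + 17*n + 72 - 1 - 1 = n^2 + 17*n + 70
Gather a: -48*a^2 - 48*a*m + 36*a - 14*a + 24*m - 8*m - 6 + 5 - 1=-48*a^2 + a*(22 - 48*m) + 16*m - 2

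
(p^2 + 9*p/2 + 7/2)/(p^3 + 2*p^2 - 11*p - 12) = (p + 7/2)/(p^2 + p - 12)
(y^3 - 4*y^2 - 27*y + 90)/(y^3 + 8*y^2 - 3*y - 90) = (y - 6)/(y + 6)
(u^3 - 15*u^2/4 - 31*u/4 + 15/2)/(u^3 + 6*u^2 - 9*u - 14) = (4*u^3 - 15*u^2 - 31*u + 30)/(4*(u^3 + 6*u^2 - 9*u - 14))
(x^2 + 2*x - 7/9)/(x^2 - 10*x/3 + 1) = (x + 7/3)/(x - 3)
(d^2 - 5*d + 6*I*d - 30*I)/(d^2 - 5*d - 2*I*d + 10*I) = (d + 6*I)/(d - 2*I)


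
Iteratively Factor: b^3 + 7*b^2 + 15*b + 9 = (b + 3)*(b^2 + 4*b + 3) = (b + 1)*(b + 3)*(b + 3)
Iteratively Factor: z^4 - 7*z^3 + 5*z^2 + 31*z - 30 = (z - 1)*(z^3 - 6*z^2 - z + 30) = (z - 5)*(z - 1)*(z^2 - z - 6) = (z - 5)*(z - 1)*(z + 2)*(z - 3)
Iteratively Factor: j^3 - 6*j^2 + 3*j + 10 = (j + 1)*(j^2 - 7*j + 10) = (j - 5)*(j + 1)*(j - 2)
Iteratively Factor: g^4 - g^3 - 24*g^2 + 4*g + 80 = (g - 5)*(g^3 + 4*g^2 - 4*g - 16) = (g - 5)*(g - 2)*(g^2 + 6*g + 8) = (g - 5)*(g - 2)*(g + 4)*(g + 2)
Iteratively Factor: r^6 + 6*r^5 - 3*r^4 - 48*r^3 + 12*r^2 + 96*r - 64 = (r + 4)*(r^5 + 2*r^4 - 11*r^3 - 4*r^2 + 28*r - 16) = (r - 1)*(r + 4)*(r^4 + 3*r^3 - 8*r^2 - 12*r + 16) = (r - 1)^2*(r + 4)*(r^3 + 4*r^2 - 4*r - 16) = (r - 1)^2*(r + 2)*(r + 4)*(r^2 + 2*r - 8) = (r - 1)^2*(r + 2)*(r + 4)^2*(r - 2)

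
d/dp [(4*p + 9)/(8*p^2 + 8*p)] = (-4*p^2 - 18*p - 9)/(8*p^2*(p^2 + 2*p + 1))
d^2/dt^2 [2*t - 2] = 0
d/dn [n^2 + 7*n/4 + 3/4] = 2*n + 7/4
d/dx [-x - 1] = -1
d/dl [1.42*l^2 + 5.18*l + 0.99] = 2.84*l + 5.18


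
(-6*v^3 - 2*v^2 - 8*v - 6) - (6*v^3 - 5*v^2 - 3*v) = -12*v^3 + 3*v^2 - 5*v - 6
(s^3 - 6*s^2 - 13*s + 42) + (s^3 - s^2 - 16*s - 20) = 2*s^3 - 7*s^2 - 29*s + 22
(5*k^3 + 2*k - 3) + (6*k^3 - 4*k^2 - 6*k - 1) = 11*k^3 - 4*k^2 - 4*k - 4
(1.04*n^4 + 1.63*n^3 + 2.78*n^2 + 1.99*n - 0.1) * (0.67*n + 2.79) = 0.6968*n^5 + 3.9937*n^4 + 6.4103*n^3 + 9.0895*n^2 + 5.4851*n - 0.279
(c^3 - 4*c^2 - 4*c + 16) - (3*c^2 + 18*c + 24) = c^3 - 7*c^2 - 22*c - 8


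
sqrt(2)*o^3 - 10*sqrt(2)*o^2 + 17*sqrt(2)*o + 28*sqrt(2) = (o - 7)*(o - 4)*(sqrt(2)*o + sqrt(2))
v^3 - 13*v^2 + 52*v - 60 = (v - 6)*(v - 5)*(v - 2)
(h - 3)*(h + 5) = h^2 + 2*h - 15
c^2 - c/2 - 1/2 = (c - 1)*(c + 1/2)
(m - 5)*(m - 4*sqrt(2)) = m^2 - 4*sqrt(2)*m - 5*m + 20*sqrt(2)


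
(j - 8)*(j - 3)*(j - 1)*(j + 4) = j^4 - 8*j^3 - 13*j^2 + 116*j - 96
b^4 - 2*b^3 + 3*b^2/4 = b^2*(b - 3/2)*(b - 1/2)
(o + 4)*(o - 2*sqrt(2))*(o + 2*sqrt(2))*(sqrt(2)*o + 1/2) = sqrt(2)*o^4 + o^3/2 + 4*sqrt(2)*o^3 - 8*sqrt(2)*o^2 + 2*o^2 - 32*sqrt(2)*o - 4*o - 16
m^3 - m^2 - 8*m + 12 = (m - 2)^2*(m + 3)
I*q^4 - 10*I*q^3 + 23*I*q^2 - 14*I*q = q*(q - 7)*(q - 2)*(I*q - I)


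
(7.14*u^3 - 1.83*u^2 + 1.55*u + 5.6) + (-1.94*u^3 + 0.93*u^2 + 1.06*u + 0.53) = 5.2*u^3 - 0.9*u^2 + 2.61*u + 6.13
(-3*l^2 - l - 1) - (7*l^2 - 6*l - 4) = -10*l^2 + 5*l + 3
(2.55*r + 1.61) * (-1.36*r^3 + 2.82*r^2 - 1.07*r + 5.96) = -3.468*r^4 + 5.0014*r^3 + 1.8117*r^2 + 13.4753*r + 9.5956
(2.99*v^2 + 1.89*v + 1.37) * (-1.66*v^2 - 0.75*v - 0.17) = -4.9634*v^4 - 5.3799*v^3 - 4.2*v^2 - 1.3488*v - 0.2329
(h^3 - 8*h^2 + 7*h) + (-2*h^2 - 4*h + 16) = h^3 - 10*h^2 + 3*h + 16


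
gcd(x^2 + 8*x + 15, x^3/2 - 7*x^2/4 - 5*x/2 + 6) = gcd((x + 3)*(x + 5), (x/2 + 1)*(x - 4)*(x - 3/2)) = 1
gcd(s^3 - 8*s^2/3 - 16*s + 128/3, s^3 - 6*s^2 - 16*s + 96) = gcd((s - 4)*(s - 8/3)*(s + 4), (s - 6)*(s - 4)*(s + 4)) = s^2 - 16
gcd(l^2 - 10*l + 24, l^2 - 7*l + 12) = l - 4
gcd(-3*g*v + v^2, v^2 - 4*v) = v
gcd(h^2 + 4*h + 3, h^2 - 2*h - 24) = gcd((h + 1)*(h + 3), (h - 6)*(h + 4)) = 1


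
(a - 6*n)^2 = a^2 - 12*a*n + 36*n^2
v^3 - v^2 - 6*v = v*(v - 3)*(v + 2)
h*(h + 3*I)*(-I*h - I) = -I*h^3 + 3*h^2 - I*h^2 + 3*h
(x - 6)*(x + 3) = x^2 - 3*x - 18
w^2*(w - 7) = w^3 - 7*w^2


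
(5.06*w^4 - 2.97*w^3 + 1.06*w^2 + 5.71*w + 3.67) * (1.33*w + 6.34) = 6.7298*w^5 + 28.1303*w^4 - 17.42*w^3 + 14.3147*w^2 + 41.0825*w + 23.2678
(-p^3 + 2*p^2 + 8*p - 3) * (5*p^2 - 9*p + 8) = -5*p^5 + 19*p^4 + 14*p^3 - 71*p^2 + 91*p - 24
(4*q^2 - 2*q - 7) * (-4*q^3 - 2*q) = -16*q^5 + 8*q^4 + 20*q^3 + 4*q^2 + 14*q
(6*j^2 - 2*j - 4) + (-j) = 6*j^2 - 3*j - 4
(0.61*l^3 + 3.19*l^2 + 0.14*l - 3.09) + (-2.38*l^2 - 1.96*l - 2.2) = 0.61*l^3 + 0.81*l^2 - 1.82*l - 5.29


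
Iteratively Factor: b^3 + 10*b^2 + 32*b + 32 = (b + 2)*(b^2 + 8*b + 16) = (b + 2)*(b + 4)*(b + 4)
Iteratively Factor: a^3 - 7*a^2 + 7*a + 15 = (a - 3)*(a^2 - 4*a - 5) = (a - 5)*(a - 3)*(a + 1)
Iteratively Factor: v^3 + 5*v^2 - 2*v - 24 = (v + 4)*(v^2 + v - 6) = (v - 2)*(v + 4)*(v + 3)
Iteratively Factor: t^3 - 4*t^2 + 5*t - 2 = (t - 1)*(t^2 - 3*t + 2) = (t - 1)^2*(t - 2)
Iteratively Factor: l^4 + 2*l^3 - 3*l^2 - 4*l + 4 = (l + 2)*(l^3 - 3*l + 2) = (l - 1)*(l + 2)*(l^2 + l - 2) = (l - 1)^2*(l + 2)*(l + 2)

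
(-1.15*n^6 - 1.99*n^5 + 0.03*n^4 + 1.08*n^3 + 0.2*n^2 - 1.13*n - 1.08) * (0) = 0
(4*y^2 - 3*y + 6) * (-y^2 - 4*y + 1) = -4*y^4 - 13*y^3 + 10*y^2 - 27*y + 6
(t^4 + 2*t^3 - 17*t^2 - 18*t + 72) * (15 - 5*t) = -5*t^5 + 5*t^4 + 115*t^3 - 165*t^2 - 630*t + 1080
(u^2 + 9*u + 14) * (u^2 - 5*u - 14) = u^4 + 4*u^3 - 45*u^2 - 196*u - 196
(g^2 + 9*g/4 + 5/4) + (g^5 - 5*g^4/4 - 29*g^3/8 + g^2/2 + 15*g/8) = g^5 - 5*g^4/4 - 29*g^3/8 + 3*g^2/2 + 33*g/8 + 5/4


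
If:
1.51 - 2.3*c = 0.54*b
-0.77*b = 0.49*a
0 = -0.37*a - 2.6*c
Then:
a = -2.25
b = 1.43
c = 0.32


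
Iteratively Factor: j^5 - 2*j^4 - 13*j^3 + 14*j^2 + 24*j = (j - 2)*(j^4 - 13*j^2 - 12*j) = (j - 2)*(j + 1)*(j^3 - j^2 - 12*j) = (j - 4)*(j - 2)*(j + 1)*(j^2 + 3*j) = (j - 4)*(j - 2)*(j + 1)*(j + 3)*(j)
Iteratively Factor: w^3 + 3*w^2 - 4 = (w + 2)*(w^2 + w - 2) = (w + 2)^2*(w - 1)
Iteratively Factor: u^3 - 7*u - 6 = (u - 3)*(u^2 + 3*u + 2) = (u - 3)*(u + 1)*(u + 2)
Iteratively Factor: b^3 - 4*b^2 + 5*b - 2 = (b - 2)*(b^2 - 2*b + 1) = (b - 2)*(b - 1)*(b - 1)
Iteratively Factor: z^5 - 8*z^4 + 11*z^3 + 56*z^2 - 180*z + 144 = (z - 2)*(z^4 - 6*z^3 - z^2 + 54*z - 72) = (z - 2)^2*(z^3 - 4*z^2 - 9*z + 36) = (z - 2)^2*(z + 3)*(z^2 - 7*z + 12) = (z - 4)*(z - 2)^2*(z + 3)*(z - 3)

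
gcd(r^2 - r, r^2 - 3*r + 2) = r - 1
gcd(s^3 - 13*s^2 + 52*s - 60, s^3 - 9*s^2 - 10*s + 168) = s - 6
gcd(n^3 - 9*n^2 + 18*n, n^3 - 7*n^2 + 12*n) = n^2 - 3*n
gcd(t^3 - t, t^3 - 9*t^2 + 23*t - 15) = t - 1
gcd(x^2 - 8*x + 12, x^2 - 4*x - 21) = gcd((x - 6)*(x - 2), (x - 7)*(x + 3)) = 1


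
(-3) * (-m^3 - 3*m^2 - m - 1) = 3*m^3 + 9*m^2 + 3*m + 3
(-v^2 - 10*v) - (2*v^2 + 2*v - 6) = -3*v^2 - 12*v + 6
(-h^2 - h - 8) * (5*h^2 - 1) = -5*h^4 - 5*h^3 - 39*h^2 + h + 8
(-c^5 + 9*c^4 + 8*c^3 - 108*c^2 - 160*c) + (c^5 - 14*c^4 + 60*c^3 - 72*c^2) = -5*c^4 + 68*c^3 - 180*c^2 - 160*c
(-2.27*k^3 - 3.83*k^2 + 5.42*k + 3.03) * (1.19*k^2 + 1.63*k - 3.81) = -2.7013*k^5 - 8.2578*k^4 + 8.8556*k^3 + 27.0326*k^2 - 15.7113*k - 11.5443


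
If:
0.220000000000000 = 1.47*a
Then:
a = 0.15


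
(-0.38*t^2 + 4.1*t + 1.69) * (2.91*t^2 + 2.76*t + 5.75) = -1.1058*t^4 + 10.8822*t^3 + 14.0489*t^2 + 28.2394*t + 9.7175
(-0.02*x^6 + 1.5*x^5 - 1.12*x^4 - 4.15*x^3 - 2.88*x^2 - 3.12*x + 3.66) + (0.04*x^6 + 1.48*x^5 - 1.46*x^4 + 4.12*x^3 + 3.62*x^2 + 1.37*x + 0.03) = 0.02*x^6 + 2.98*x^5 - 2.58*x^4 - 0.0300000000000002*x^3 + 0.74*x^2 - 1.75*x + 3.69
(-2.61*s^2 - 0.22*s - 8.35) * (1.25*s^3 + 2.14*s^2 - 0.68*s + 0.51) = -3.2625*s^5 - 5.8604*s^4 - 9.1335*s^3 - 19.0505*s^2 + 5.5658*s - 4.2585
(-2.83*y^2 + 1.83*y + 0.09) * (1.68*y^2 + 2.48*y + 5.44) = -4.7544*y^4 - 3.944*y^3 - 10.7056*y^2 + 10.1784*y + 0.4896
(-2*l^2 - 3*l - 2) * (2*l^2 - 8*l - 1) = -4*l^4 + 10*l^3 + 22*l^2 + 19*l + 2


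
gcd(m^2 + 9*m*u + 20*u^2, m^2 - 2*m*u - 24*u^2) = m + 4*u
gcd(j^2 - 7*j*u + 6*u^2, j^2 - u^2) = -j + u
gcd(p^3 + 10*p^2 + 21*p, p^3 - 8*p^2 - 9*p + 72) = p + 3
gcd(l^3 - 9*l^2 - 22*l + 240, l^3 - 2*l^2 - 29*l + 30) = l^2 - l - 30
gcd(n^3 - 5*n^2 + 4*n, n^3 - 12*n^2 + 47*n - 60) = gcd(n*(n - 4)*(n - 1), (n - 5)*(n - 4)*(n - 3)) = n - 4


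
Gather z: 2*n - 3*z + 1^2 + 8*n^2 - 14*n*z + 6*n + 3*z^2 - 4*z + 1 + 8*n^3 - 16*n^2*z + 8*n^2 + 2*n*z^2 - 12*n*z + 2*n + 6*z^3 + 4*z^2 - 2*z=8*n^3 + 16*n^2 + 10*n + 6*z^3 + z^2*(2*n + 7) + z*(-16*n^2 - 26*n - 9) + 2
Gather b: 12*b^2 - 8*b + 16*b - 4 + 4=12*b^2 + 8*b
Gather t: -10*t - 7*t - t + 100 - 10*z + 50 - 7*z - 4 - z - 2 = -18*t - 18*z + 144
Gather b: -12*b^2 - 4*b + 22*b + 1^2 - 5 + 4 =-12*b^2 + 18*b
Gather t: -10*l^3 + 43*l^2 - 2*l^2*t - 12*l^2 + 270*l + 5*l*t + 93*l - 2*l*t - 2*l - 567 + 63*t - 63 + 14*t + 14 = -10*l^3 + 31*l^2 + 361*l + t*(-2*l^2 + 3*l + 77) - 616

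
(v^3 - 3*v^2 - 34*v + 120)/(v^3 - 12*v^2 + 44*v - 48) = (v^2 + v - 30)/(v^2 - 8*v + 12)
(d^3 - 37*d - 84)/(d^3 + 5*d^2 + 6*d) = (d^2 - 3*d - 28)/(d*(d + 2))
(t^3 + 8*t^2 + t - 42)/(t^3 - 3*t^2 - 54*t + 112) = (t + 3)/(t - 8)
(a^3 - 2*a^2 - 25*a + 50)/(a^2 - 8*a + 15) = (a^2 + 3*a - 10)/(a - 3)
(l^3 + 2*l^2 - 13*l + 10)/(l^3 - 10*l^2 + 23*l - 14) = (l + 5)/(l - 7)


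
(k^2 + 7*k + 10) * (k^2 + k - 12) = k^4 + 8*k^3 + 5*k^2 - 74*k - 120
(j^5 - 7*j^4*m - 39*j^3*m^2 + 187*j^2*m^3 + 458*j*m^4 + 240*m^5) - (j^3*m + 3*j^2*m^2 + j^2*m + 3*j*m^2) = j^5 - 7*j^4*m - 39*j^3*m^2 - j^3*m + 187*j^2*m^3 - 3*j^2*m^2 - j^2*m + 458*j*m^4 - 3*j*m^2 + 240*m^5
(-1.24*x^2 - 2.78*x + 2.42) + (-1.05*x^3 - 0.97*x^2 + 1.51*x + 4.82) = -1.05*x^3 - 2.21*x^2 - 1.27*x + 7.24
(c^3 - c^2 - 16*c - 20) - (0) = c^3 - c^2 - 16*c - 20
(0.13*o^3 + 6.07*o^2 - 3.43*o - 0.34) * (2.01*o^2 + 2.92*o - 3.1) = 0.2613*o^5 + 12.5803*o^4 + 10.4271*o^3 - 29.516*o^2 + 9.6402*o + 1.054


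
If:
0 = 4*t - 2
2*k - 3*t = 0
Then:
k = 3/4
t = 1/2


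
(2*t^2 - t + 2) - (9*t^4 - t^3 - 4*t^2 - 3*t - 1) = -9*t^4 + t^3 + 6*t^2 + 2*t + 3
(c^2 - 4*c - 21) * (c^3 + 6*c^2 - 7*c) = c^5 + 2*c^4 - 52*c^3 - 98*c^2 + 147*c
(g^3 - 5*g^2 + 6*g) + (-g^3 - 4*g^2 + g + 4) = -9*g^2 + 7*g + 4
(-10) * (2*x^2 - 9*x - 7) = -20*x^2 + 90*x + 70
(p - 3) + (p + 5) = 2*p + 2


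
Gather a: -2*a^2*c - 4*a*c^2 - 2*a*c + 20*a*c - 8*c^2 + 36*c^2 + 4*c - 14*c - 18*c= -2*a^2*c + a*(-4*c^2 + 18*c) + 28*c^2 - 28*c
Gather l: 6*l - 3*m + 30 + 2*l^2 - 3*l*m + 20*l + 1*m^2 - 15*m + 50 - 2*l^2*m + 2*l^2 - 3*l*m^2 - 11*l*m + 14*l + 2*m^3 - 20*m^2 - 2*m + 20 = l^2*(4 - 2*m) + l*(-3*m^2 - 14*m + 40) + 2*m^3 - 19*m^2 - 20*m + 100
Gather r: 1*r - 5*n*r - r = -5*n*r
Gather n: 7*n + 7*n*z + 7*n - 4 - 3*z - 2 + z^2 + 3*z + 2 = n*(7*z + 14) + z^2 - 4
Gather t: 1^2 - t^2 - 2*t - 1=-t^2 - 2*t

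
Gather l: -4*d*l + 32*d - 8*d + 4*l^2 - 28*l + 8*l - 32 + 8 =24*d + 4*l^2 + l*(-4*d - 20) - 24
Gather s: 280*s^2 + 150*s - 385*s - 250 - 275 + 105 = 280*s^2 - 235*s - 420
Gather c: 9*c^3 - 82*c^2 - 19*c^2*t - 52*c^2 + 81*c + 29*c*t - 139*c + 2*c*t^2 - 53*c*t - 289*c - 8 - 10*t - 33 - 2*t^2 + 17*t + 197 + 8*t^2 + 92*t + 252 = 9*c^3 + c^2*(-19*t - 134) + c*(2*t^2 - 24*t - 347) + 6*t^2 + 99*t + 408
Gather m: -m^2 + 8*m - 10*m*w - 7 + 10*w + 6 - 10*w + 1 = -m^2 + m*(8 - 10*w)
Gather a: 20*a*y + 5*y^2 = 20*a*y + 5*y^2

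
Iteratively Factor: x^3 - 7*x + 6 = (x - 2)*(x^2 + 2*x - 3) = (x - 2)*(x + 3)*(x - 1)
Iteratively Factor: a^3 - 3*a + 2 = (a + 2)*(a^2 - 2*a + 1) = (a - 1)*(a + 2)*(a - 1)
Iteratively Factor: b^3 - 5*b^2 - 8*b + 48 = (b - 4)*(b^2 - b - 12) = (b - 4)^2*(b + 3)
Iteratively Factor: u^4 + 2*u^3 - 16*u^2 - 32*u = (u + 4)*(u^3 - 2*u^2 - 8*u) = u*(u + 4)*(u^2 - 2*u - 8) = u*(u - 4)*(u + 4)*(u + 2)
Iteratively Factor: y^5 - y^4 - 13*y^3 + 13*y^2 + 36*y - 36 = (y + 2)*(y^4 - 3*y^3 - 7*y^2 + 27*y - 18) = (y + 2)*(y + 3)*(y^3 - 6*y^2 + 11*y - 6) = (y - 2)*(y + 2)*(y + 3)*(y^2 - 4*y + 3) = (y - 3)*(y - 2)*(y + 2)*(y + 3)*(y - 1)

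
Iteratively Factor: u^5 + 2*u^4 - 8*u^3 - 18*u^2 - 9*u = (u - 3)*(u^4 + 5*u^3 + 7*u^2 + 3*u) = (u - 3)*(u + 3)*(u^3 + 2*u^2 + u) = (u - 3)*(u + 1)*(u + 3)*(u^2 + u) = u*(u - 3)*(u + 1)*(u + 3)*(u + 1)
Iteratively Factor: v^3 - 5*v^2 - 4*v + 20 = (v - 5)*(v^2 - 4) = (v - 5)*(v - 2)*(v + 2)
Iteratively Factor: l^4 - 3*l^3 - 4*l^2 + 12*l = (l - 3)*(l^3 - 4*l) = (l - 3)*(l + 2)*(l^2 - 2*l) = (l - 3)*(l - 2)*(l + 2)*(l)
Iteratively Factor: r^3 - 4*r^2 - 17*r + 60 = (r - 3)*(r^2 - r - 20) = (r - 3)*(r + 4)*(r - 5)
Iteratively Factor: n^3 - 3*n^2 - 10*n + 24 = (n - 4)*(n^2 + n - 6) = (n - 4)*(n - 2)*(n + 3)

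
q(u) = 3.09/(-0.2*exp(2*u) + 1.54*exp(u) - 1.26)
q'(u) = 3.09*(0.4*exp(2*u) - 1.54*exp(u))/(-0.2*exp(2*u) + 1.54*exp(u) - 1.26)^2 = (1.236*exp(u) - 4.7586)*exp(u)/(0.2*exp(2*u) - 1.54*exp(u) + 1.26)^2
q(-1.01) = -4.26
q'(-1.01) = -2.98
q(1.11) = 1.97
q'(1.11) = -1.24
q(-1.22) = -3.76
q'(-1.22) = -1.92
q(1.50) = 1.90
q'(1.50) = 1.33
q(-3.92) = -2.51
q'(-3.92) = -0.06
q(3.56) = -0.02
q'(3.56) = 0.04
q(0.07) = 19.12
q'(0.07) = -140.98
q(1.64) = 2.27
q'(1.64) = 4.47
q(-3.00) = -2.61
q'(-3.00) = -0.17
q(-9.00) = -2.45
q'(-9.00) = 0.00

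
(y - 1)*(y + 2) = y^2 + y - 2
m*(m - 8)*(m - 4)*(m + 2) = m^4 - 10*m^3 + 8*m^2 + 64*m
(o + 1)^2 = o^2 + 2*o + 1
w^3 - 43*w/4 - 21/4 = (w - 7/2)*(w + 1/2)*(w + 3)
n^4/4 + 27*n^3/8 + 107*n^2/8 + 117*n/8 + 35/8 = (n/4 + 1/4)*(n + 1/2)*(n + 5)*(n + 7)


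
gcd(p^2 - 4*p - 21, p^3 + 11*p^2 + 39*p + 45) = p + 3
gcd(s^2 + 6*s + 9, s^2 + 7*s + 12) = s + 3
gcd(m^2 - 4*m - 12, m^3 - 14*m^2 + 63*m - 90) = m - 6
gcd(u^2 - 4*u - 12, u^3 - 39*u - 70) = u + 2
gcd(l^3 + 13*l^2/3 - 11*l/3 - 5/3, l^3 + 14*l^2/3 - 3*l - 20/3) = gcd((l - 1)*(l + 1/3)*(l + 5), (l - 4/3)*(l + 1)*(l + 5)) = l + 5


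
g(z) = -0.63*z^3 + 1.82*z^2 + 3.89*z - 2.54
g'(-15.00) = -475.96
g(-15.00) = 2474.86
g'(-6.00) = -85.99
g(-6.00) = 175.72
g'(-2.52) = -17.29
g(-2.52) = 9.30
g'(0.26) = 4.71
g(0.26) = -1.42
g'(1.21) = 5.53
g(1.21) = 3.72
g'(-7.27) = -122.46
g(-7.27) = 307.44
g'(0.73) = 5.54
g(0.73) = 1.02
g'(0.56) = 5.34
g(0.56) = 0.10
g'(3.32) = -4.86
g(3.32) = 7.38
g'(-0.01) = 3.85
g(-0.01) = -2.58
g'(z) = -1.89*z^2 + 3.64*z + 3.89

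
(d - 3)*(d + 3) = d^2 - 9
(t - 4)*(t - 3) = t^2 - 7*t + 12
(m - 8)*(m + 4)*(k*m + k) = k*m^3 - 3*k*m^2 - 36*k*m - 32*k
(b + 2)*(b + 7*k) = b^2 + 7*b*k + 2*b + 14*k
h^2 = h^2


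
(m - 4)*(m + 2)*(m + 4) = m^3 + 2*m^2 - 16*m - 32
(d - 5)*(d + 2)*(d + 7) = d^3 + 4*d^2 - 31*d - 70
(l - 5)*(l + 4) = l^2 - l - 20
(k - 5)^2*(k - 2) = k^3 - 12*k^2 + 45*k - 50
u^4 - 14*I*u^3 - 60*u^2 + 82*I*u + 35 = (u - 7*I)*(u - 5*I)*(u - I)^2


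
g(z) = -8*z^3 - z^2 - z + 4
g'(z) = -24*z^2 - 2*z - 1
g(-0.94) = 10.70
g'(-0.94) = -20.33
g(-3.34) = 294.26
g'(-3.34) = -262.05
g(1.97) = -63.01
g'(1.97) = -98.08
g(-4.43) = 684.31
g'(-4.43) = -463.14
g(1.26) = -14.85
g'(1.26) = -41.62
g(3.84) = -467.57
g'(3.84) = -362.57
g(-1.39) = 24.94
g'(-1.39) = -44.59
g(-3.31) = 286.47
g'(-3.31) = -257.33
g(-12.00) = 13696.00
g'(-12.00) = -3433.00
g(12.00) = -13976.00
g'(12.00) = -3481.00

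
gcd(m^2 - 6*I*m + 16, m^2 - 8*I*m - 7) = 1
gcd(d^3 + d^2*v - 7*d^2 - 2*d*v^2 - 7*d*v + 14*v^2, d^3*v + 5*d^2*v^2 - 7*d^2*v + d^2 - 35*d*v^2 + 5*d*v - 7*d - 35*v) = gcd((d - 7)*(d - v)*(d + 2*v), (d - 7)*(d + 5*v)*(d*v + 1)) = d - 7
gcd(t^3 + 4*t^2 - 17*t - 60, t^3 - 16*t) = t - 4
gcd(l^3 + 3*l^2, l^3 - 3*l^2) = l^2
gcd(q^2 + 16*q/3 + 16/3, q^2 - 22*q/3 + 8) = 1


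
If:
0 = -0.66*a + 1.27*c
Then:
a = 1.92424242424242*c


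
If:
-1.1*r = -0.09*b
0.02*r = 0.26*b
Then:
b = 0.00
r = 0.00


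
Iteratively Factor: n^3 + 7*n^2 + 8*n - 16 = (n - 1)*(n^2 + 8*n + 16) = (n - 1)*(n + 4)*(n + 4)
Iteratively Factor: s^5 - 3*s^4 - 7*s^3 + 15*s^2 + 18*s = (s - 3)*(s^4 - 7*s^2 - 6*s) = (s - 3)*(s + 2)*(s^3 - 2*s^2 - 3*s) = s*(s - 3)*(s + 2)*(s^2 - 2*s - 3) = s*(s - 3)^2*(s + 2)*(s + 1)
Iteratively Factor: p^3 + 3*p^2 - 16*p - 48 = (p - 4)*(p^2 + 7*p + 12) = (p - 4)*(p + 4)*(p + 3)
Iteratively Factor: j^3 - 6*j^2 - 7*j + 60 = (j + 3)*(j^2 - 9*j + 20) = (j - 5)*(j + 3)*(j - 4)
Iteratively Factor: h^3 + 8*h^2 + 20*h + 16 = (h + 4)*(h^2 + 4*h + 4) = (h + 2)*(h + 4)*(h + 2)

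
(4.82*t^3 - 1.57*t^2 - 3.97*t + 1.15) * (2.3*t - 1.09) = 11.086*t^4 - 8.8648*t^3 - 7.4197*t^2 + 6.9723*t - 1.2535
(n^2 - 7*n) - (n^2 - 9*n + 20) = 2*n - 20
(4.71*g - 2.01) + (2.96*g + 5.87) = 7.67*g + 3.86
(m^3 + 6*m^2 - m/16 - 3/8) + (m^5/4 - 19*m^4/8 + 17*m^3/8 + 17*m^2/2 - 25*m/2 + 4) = m^5/4 - 19*m^4/8 + 25*m^3/8 + 29*m^2/2 - 201*m/16 + 29/8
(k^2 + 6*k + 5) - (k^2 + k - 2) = 5*k + 7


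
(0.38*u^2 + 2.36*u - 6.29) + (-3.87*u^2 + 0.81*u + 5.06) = -3.49*u^2 + 3.17*u - 1.23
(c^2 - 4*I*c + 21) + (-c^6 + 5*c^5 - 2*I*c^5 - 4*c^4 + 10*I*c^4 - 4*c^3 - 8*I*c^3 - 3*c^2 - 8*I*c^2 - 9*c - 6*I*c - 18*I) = -c^6 + 5*c^5 - 2*I*c^5 - 4*c^4 + 10*I*c^4 - 4*c^3 - 8*I*c^3 - 2*c^2 - 8*I*c^2 - 9*c - 10*I*c + 21 - 18*I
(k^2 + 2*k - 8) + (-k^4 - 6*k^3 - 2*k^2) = -k^4 - 6*k^3 - k^2 + 2*k - 8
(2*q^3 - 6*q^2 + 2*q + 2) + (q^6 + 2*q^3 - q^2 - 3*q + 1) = q^6 + 4*q^3 - 7*q^2 - q + 3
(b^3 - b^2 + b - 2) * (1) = b^3 - b^2 + b - 2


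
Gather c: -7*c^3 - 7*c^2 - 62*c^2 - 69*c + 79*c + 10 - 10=-7*c^3 - 69*c^2 + 10*c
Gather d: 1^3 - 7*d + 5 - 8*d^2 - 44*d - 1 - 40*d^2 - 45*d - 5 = -48*d^2 - 96*d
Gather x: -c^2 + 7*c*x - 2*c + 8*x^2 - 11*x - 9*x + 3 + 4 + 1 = -c^2 - 2*c + 8*x^2 + x*(7*c - 20) + 8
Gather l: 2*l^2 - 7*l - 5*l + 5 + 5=2*l^2 - 12*l + 10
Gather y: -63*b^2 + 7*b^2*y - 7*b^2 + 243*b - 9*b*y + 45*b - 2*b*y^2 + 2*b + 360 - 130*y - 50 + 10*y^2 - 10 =-70*b^2 + 290*b + y^2*(10 - 2*b) + y*(7*b^2 - 9*b - 130) + 300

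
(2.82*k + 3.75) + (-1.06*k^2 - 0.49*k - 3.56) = -1.06*k^2 + 2.33*k + 0.19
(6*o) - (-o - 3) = 7*o + 3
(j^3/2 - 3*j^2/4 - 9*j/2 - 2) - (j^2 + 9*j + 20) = j^3/2 - 7*j^2/4 - 27*j/2 - 22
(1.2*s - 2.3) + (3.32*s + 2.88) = 4.52*s + 0.58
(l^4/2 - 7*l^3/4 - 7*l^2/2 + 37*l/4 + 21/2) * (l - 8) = l^5/2 - 23*l^4/4 + 21*l^3/2 + 149*l^2/4 - 127*l/2 - 84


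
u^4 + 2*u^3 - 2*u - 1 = (u - 1)*(u + 1)^3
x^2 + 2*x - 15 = (x - 3)*(x + 5)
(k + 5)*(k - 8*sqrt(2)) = k^2 - 8*sqrt(2)*k + 5*k - 40*sqrt(2)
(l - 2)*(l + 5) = l^2 + 3*l - 10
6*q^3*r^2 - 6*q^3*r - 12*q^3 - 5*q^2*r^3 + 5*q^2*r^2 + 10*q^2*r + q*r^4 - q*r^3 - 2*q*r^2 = (-3*q + r)*(-2*q + r)*(r - 2)*(q*r + q)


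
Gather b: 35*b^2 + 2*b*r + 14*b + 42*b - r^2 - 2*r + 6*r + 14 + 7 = 35*b^2 + b*(2*r + 56) - r^2 + 4*r + 21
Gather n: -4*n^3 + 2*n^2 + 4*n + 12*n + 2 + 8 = -4*n^3 + 2*n^2 + 16*n + 10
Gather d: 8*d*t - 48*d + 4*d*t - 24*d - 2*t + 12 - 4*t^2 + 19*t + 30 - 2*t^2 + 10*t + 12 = d*(12*t - 72) - 6*t^2 + 27*t + 54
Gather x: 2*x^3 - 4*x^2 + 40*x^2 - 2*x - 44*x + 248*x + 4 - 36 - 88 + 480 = 2*x^3 + 36*x^2 + 202*x + 360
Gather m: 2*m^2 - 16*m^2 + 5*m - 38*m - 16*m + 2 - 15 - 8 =-14*m^2 - 49*m - 21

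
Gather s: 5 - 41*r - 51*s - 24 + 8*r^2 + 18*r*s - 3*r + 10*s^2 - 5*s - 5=8*r^2 - 44*r + 10*s^2 + s*(18*r - 56) - 24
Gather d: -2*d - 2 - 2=-2*d - 4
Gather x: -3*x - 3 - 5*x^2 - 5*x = -5*x^2 - 8*x - 3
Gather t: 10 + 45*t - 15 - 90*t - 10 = -45*t - 15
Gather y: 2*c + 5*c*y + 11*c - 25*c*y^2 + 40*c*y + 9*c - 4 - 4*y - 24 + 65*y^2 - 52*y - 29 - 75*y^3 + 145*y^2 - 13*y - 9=22*c - 75*y^3 + y^2*(210 - 25*c) + y*(45*c - 69) - 66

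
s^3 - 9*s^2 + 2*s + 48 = (s - 8)*(s - 3)*(s + 2)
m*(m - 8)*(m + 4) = m^3 - 4*m^2 - 32*m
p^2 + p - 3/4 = (p - 1/2)*(p + 3/2)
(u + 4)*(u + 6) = u^2 + 10*u + 24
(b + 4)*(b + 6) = b^2 + 10*b + 24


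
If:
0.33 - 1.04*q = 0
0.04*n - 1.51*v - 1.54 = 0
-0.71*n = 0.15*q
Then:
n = -0.07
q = 0.32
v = -1.02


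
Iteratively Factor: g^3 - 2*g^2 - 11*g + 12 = (g - 1)*(g^2 - g - 12) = (g - 1)*(g + 3)*(g - 4)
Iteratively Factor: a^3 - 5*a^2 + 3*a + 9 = (a - 3)*(a^2 - 2*a - 3) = (a - 3)^2*(a + 1)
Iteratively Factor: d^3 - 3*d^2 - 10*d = (d - 5)*(d^2 + 2*d) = (d - 5)*(d + 2)*(d)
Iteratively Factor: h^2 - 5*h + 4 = (h - 4)*(h - 1)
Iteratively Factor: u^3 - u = (u + 1)*(u^2 - u) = u*(u + 1)*(u - 1)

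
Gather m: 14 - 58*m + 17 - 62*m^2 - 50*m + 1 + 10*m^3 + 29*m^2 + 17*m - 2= 10*m^3 - 33*m^2 - 91*m + 30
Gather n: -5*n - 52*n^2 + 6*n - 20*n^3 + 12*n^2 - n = -20*n^3 - 40*n^2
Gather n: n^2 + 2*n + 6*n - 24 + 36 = n^2 + 8*n + 12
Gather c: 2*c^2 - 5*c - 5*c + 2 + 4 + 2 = 2*c^2 - 10*c + 8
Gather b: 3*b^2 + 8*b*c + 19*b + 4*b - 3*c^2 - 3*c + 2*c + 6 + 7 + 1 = 3*b^2 + b*(8*c + 23) - 3*c^2 - c + 14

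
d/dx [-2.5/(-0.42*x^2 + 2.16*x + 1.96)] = (5.4 - 2.1*x)/(-0.42*x^2 + 2.16*x + 1.96)^2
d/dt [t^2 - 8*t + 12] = 2*t - 8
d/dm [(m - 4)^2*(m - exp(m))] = (m - 4)*(2*m + (1 - exp(m))*(m - 4) - 2*exp(m))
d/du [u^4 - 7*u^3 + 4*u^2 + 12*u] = 4*u^3 - 21*u^2 + 8*u + 12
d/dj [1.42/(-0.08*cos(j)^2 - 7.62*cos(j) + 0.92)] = -(0.2272*cos(j) + 10.8204)*sin(j)/(0.08*cos(j)^2 + 7.62*cos(j) - 0.92)^2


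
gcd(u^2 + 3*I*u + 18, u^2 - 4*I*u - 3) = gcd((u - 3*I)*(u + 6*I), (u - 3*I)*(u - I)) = u - 3*I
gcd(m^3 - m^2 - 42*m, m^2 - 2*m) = m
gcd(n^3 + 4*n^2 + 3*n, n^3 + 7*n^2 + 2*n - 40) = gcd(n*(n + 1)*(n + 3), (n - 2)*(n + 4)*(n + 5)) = 1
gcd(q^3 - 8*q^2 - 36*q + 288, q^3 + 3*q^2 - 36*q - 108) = q^2 - 36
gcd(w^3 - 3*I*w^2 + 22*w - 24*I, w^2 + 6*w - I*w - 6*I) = w - I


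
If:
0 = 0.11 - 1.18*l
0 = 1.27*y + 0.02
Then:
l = 0.09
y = -0.02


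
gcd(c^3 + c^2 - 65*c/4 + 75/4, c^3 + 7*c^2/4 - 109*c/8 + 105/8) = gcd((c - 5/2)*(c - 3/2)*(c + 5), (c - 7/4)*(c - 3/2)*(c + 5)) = c^2 + 7*c/2 - 15/2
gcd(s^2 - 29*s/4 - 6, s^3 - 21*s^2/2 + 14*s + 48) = s - 8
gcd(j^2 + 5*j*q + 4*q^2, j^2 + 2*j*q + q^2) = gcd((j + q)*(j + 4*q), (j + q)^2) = j + q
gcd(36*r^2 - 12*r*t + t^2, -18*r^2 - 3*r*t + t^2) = 6*r - t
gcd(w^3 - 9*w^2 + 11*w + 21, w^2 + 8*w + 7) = w + 1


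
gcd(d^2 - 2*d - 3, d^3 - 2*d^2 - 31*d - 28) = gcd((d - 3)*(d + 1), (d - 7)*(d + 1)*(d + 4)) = d + 1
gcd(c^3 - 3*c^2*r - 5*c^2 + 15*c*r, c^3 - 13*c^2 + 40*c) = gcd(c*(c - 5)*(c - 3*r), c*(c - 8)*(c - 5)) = c^2 - 5*c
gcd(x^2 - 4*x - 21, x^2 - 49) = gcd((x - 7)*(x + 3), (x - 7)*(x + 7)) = x - 7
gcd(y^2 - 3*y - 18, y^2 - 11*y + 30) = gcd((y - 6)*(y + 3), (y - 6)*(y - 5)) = y - 6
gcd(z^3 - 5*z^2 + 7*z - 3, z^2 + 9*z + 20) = 1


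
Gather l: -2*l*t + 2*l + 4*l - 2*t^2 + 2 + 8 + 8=l*(6 - 2*t) - 2*t^2 + 18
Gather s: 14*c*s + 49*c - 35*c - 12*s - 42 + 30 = 14*c + s*(14*c - 12) - 12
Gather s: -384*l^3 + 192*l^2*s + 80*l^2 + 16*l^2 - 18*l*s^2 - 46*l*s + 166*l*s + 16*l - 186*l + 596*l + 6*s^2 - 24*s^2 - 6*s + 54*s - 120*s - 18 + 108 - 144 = -384*l^3 + 96*l^2 + 426*l + s^2*(-18*l - 18) + s*(192*l^2 + 120*l - 72) - 54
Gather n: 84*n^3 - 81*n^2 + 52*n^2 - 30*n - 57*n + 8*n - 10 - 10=84*n^3 - 29*n^2 - 79*n - 20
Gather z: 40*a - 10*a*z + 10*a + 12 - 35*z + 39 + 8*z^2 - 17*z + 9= 50*a + 8*z^2 + z*(-10*a - 52) + 60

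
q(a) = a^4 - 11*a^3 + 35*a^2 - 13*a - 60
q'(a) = 4*a^3 - 33*a^2 + 70*a - 13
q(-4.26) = 1810.28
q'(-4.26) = -1219.31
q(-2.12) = 249.87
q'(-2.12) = -347.83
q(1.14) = -43.94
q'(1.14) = 29.84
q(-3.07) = 716.89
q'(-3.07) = -654.66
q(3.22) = 1.29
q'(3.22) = 3.79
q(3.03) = 0.23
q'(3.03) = 7.40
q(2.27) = -11.27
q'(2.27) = 22.64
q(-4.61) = 2273.10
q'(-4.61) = -1428.91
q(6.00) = 42.00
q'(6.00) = 83.00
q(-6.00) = 4950.00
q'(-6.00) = -2485.00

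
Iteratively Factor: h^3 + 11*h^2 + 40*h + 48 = (h + 3)*(h^2 + 8*h + 16) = (h + 3)*(h + 4)*(h + 4)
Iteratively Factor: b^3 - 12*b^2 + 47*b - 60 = (b - 3)*(b^2 - 9*b + 20) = (b - 5)*(b - 3)*(b - 4)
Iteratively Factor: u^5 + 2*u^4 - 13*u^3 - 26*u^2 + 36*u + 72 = (u + 2)*(u^4 - 13*u^2 + 36) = (u + 2)*(u + 3)*(u^3 - 3*u^2 - 4*u + 12) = (u - 2)*(u + 2)*(u + 3)*(u^2 - u - 6) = (u - 3)*(u - 2)*(u + 2)*(u + 3)*(u + 2)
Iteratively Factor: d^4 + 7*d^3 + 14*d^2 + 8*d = (d + 4)*(d^3 + 3*d^2 + 2*d) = d*(d + 4)*(d^2 + 3*d + 2) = d*(d + 1)*(d + 4)*(d + 2)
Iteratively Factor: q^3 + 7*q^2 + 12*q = (q + 4)*(q^2 + 3*q) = q*(q + 4)*(q + 3)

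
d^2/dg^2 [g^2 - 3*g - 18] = 2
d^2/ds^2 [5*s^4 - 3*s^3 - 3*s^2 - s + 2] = 60*s^2 - 18*s - 6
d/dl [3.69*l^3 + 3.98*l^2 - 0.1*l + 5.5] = 11.07*l^2 + 7.96*l - 0.1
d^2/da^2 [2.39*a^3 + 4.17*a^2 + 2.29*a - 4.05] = 14.34*a + 8.34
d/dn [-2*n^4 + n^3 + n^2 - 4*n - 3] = -8*n^3 + 3*n^2 + 2*n - 4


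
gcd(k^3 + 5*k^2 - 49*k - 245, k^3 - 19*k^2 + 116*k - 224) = k - 7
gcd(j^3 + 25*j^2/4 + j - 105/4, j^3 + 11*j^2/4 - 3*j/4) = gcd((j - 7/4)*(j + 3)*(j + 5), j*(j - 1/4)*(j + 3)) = j + 3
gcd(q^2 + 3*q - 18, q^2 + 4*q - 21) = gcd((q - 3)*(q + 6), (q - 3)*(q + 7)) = q - 3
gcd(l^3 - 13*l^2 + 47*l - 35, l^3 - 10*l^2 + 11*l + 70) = l^2 - 12*l + 35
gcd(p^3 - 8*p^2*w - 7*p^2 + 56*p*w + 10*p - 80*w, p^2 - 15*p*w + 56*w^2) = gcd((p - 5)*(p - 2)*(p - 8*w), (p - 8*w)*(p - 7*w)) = p - 8*w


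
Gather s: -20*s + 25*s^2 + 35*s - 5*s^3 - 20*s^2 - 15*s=-5*s^3 + 5*s^2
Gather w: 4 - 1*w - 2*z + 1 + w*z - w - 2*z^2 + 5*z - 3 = w*(z - 2) - 2*z^2 + 3*z + 2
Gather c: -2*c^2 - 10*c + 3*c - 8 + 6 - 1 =-2*c^2 - 7*c - 3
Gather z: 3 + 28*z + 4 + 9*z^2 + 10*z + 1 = 9*z^2 + 38*z + 8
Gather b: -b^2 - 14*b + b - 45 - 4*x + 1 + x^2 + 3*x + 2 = -b^2 - 13*b + x^2 - x - 42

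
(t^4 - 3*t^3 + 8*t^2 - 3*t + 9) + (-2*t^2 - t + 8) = t^4 - 3*t^3 + 6*t^2 - 4*t + 17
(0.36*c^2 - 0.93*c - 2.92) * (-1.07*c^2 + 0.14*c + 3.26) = -0.3852*c^4 + 1.0455*c^3 + 4.1678*c^2 - 3.4406*c - 9.5192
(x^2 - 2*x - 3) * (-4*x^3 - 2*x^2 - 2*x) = -4*x^5 + 6*x^4 + 14*x^3 + 10*x^2 + 6*x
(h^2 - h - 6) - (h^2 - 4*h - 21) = 3*h + 15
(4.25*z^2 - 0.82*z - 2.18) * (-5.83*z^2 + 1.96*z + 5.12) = -24.7775*z^4 + 13.1106*z^3 + 32.8622*z^2 - 8.4712*z - 11.1616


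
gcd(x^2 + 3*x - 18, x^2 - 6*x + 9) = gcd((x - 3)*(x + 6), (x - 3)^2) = x - 3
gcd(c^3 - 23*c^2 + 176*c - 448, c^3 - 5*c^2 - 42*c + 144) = c - 8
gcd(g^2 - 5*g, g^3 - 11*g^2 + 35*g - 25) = g - 5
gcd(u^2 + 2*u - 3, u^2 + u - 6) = u + 3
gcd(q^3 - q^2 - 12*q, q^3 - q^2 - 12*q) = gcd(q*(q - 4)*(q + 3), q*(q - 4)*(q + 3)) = q^3 - q^2 - 12*q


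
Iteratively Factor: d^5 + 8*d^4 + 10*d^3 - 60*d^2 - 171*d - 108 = (d + 1)*(d^4 + 7*d^3 + 3*d^2 - 63*d - 108) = (d + 1)*(d + 3)*(d^3 + 4*d^2 - 9*d - 36) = (d + 1)*(d + 3)*(d + 4)*(d^2 - 9) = (d - 3)*(d + 1)*(d + 3)*(d + 4)*(d + 3)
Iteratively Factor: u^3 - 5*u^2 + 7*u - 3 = (u - 3)*(u^2 - 2*u + 1) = (u - 3)*(u - 1)*(u - 1)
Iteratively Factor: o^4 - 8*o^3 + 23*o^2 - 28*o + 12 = (o - 1)*(o^3 - 7*o^2 + 16*o - 12) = (o - 3)*(o - 1)*(o^2 - 4*o + 4) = (o - 3)*(o - 2)*(o - 1)*(o - 2)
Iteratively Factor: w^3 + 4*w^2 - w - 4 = (w - 1)*(w^2 + 5*w + 4) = (w - 1)*(w + 4)*(w + 1)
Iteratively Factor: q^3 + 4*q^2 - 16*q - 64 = (q - 4)*(q^2 + 8*q + 16) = (q - 4)*(q + 4)*(q + 4)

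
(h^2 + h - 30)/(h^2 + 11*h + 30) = (h - 5)/(h + 5)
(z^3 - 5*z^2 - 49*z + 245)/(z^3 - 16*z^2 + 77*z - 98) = (z^2 + 2*z - 35)/(z^2 - 9*z + 14)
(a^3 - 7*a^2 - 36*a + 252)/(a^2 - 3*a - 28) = (a^2 - 36)/(a + 4)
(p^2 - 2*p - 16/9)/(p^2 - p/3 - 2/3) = (p - 8/3)/(p - 1)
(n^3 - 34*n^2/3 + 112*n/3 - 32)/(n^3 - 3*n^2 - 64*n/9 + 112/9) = 3*(n - 6)/(3*n + 7)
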